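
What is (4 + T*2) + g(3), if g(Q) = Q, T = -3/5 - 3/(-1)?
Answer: 59/5 ≈ 11.800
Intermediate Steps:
T = 12/5 (T = -3*⅕ - 3*(-1) = -⅗ + 3 = 12/5 ≈ 2.4000)
(4 + T*2) + g(3) = (4 + (12/5)*2) + 3 = (4 + 24/5) + 3 = 44/5 + 3 = 59/5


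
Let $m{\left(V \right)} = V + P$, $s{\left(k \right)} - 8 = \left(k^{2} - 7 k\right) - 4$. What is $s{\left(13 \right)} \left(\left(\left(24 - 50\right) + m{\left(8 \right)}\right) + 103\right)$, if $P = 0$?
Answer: $6970$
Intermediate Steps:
$s{\left(k \right)} = 4 + k^{2} - 7 k$ ($s{\left(k \right)} = 8 - \left(4 - k^{2} + 7 k\right) = 4 + k^{2} - 7 k$)
$m{\left(V \right)} = V$ ($m{\left(V \right)} = V + 0 = V$)
$s{\left(13 \right)} \left(\left(\left(24 - 50\right) + m{\left(8 \right)}\right) + 103\right) = \left(4 + 13^{2} - 91\right) \left(\left(\left(24 - 50\right) + 8\right) + 103\right) = \left(4 + 169 - 91\right) \left(\left(-26 + 8\right) + 103\right) = 82 \left(-18 + 103\right) = 82 \cdot 85 = 6970$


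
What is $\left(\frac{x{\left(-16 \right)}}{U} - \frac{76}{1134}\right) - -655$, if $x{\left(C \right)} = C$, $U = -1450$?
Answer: $\frac{269231111}{411075} \approx 654.94$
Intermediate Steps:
$\left(\frac{x{\left(-16 \right)}}{U} - \frac{76}{1134}\right) - -655 = \left(- \frac{16}{-1450} - \frac{76}{1134}\right) - -655 = \left(\left(-16\right) \left(- \frac{1}{1450}\right) - \frac{38}{567}\right) + 655 = \left(\frac{8}{725} - \frac{38}{567}\right) + 655 = - \frac{23014}{411075} + 655 = \frac{269231111}{411075}$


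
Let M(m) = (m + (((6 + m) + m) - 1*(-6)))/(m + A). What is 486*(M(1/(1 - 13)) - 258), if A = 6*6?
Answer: -53973702/431 ≈ -1.2523e+5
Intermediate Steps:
A = 36
M(m) = (12 + 3*m)/(36 + m) (M(m) = (m + (((6 + m) + m) - 1*(-6)))/(m + 36) = (m + ((6 + 2*m) + 6))/(36 + m) = (m + (12 + 2*m))/(36 + m) = (12 + 3*m)/(36 + m))
486*(M(1/(1 - 13)) - 258) = 486*(3*(4 + 1/(1 - 13))/(36 + 1/(1 - 13)) - 258) = 486*(3*(4 + 1/(-12))/(36 + 1/(-12)) - 258) = 486*(3*(4 - 1/12)/(36 - 1/12) - 258) = 486*(3*(47/12)/(431/12) - 258) = 486*(3*(12/431)*(47/12) - 258) = 486*(141/431 - 258) = 486*(-111057/431) = -53973702/431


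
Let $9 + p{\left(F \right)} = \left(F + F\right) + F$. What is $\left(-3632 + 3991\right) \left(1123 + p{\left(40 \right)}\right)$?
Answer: $443006$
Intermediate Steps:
$p{\left(F \right)} = -9 + 3 F$ ($p{\left(F \right)} = -9 + \left(\left(F + F\right) + F\right) = -9 + \left(2 F + F\right) = -9 + 3 F$)
$\left(-3632 + 3991\right) \left(1123 + p{\left(40 \right)}\right) = \left(-3632 + 3991\right) \left(1123 + \left(-9 + 3 \cdot 40\right)\right) = 359 \left(1123 + \left(-9 + 120\right)\right) = 359 \left(1123 + 111\right) = 359 \cdot 1234 = 443006$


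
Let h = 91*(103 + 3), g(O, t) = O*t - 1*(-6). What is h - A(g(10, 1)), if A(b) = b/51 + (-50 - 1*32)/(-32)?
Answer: 7868789/816 ≈ 9643.1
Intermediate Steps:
g(O, t) = 6 + O*t (g(O, t) = O*t + 6 = 6 + O*t)
A(b) = 41/16 + b/51 (A(b) = b*(1/51) + (-50 - 32)*(-1/32) = b/51 - 82*(-1/32) = b/51 + 41/16 = 41/16 + b/51)
h = 9646 (h = 91*106 = 9646)
h - A(g(10, 1)) = 9646 - (41/16 + (6 + 10*1)/51) = 9646 - (41/16 + (6 + 10)/51) = 9646 - (41/16 + (1/51)*16) = 9646 - (41/16 + 16/51) = 9646 - 1*2347/816 = 9646 - 2347/816 = 7868789/816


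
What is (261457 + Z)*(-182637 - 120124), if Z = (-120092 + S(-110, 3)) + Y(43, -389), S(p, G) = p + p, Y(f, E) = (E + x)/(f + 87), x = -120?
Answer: -5555162069501/130 ≈ -4.2732e+10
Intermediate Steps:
Y(f, E) = (-120 + E)/(87 + f) (Y(f, E) = (E - 120)/(f + 87) = (-120 + E)/(87 + f))
S(p, G) = 2*p
Z = -15641069/130 (Z = (-120092 + 2*(-110)) + (-120 - 389)/(87 + 43) = (-120092 - 220) - 509/130 = -120312 + (1/130)*(-509) = -120312 - 509/130 = -15641069/130 ≈ -1.2032e+5)
(261457 + Z)*(-182637 - 120124) = (261457 - 15641069/130)*(-182637 - 120124) = (18348341/130)*(-302761) = -5555162069501/130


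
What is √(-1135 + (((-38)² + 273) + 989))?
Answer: √1571 ≈ 39.636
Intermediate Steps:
√(-1135 + (((-38)² + 273) + 989)) = √(-1135 + ((1444 + 273) + 989)) = √(-1135 + (1717 + 989)) = √(-1135 + 2706) = √1571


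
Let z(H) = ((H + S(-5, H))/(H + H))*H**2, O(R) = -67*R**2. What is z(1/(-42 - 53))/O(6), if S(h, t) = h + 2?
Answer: -143/21768300 ≈ -6.5692e-6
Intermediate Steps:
S(h, t) = 2 + h
z(H) = H*(-3 + H)/2 (z(H) = ((H + (2 - 5))/(H + H))*H**2 = ((H - 3)/((2*H)))*H**2 = ((-3 + H)*(1/(2*H)))*H**2 = ((-3 + H)/(2*H))*H**2 = H*(-3 + H)/2)
z(1/(-42 - 53))/O(6) = ((-3 + 1/(-42 - 53))/(2*(-42 - 53)))/((-67*6**2)) = ((1/2)*(-3 + 1/(-95))/(-95))/((-67*36)) = ((1/2)*(-1/95)*(-3 - 1/95))/(-2412) = ((1/2)*(-1/95)*(-286/95))*(-1/2412) = (143/9025)*(-1/2412) = -143/21768300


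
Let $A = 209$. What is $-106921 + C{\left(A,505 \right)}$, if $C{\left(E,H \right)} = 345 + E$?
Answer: $-106367$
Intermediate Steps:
$-106921 + C{\left(A,505 \right)} = -106921 + \left(345 + 209\right) = -106921 + 554 = -106367$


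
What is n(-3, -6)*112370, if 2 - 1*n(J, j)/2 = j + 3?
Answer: 1123700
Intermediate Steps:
n(J, j) = -2 - 2*j (n(J, j) = 4 - 2*(j + 3) = 4 - 2*(3 + j) = 4 + (-6 - 2*j) = -2 - 2*j)
n(-3, -6)*112370 = (-2 - 2*(-6))*112370 = (-2 + 12)*112370 = 10*112370 = 1123700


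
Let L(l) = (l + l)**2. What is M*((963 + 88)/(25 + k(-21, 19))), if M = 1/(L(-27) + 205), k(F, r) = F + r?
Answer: 1051/71783 ≈ 0.014641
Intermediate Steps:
L(l) = 4*l**2 (L(l) = (2*l)**2 = 4*l**2)
M = 1/3121 (M = 1/(4*(-27)**2 + 205) = 1/(4*729 + 205) = 1/(2916 + 205) = 1/3121 ≈ 0.00032041)
M*((963 + 88)/(25 + k(-21, 19))) = ((963 + 88)/(25 + (-21 + 19)))/3121 = (1051/(25 - 2))/3121 = (1051/23)/3121 = (1051*(1/23))/3121 = (1/3121)*(1051/23) = 1051/71783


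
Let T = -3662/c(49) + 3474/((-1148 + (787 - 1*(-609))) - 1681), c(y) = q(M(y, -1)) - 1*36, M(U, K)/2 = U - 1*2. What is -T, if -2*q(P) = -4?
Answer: -2564765/24361 ≈ -105.28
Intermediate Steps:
M(U, K) = -4 + 2*U (M(U, K) = 2*(U - 1*2) = 2*(U - 2) = 2*(-2 + U) = -4 + 2*U)
q(P) = 2 (q(P) = -1/2*(-4) = 2)
c(y) = -34 (c(y) = 2 - 1*36 = 2 - 36 = -34)
T = 2564765/24361 (T = -3662/(-34) + 3474/((-1148 + (787 - 1*(-609))) - 1681) = -3662*(-1/34) + 3474/((-1148 + (787 + 609)) - 1681) = 1831/17 + 3474/((-1148 + 1396) - 1681) = 1831/17 + 3474/(248 - 1681) = 1831/17 + 3474/(-1433) = 1831/17 + 3474*(-1/1433) = 1831/17 - 3474/1433 = 2564765/24361 ≈ 105.28)
-T = -1*2564765/24361 = -2564765/24361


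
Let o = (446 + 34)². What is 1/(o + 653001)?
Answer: 1/883401 ≈ 1.1320e-6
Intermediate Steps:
o = 230400 (o = 480² = 230400)
1/(o + 653001) = 1/(230400 + 653001) = 1/883401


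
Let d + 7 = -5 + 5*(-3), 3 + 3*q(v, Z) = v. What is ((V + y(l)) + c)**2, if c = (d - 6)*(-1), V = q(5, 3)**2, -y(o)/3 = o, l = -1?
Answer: 107584/81 ≈ 1328.2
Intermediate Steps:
q(v, Z) = -1 + v/3
d = -27 (d = -7 + (-5 + 5*(-3)) = -7 + (-5 - 15) = -7 - 20 = -27)
y(o) = -3*o
V = 4/9 (V = (-1 + (1/3)*5)**2 = (-1 + 5/3)**2 = (2/3)**2 = 4/9 ≈ 0.44444)
c = 33 (c = (-27 - 6)*(-1) = -33*(-1) = 33)
((V + y(l)) + c)**2 = ((4/9 - 3*(-1)) + 33)**2 = ((4/9 + 3) + 33)**2 = (31/9 + 33)**2 = (328/9)**2 = 107584/81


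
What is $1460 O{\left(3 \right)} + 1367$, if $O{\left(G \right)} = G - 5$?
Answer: $-1553$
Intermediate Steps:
$O{\left(G \right)} = -5 + G$
$1460 O{\left(3 \right)} + 1367 = 1460 \left(-5 + 3\right) + 1367 = 1460 \left(-2\right) + 1367 = -2920 + 1367 = -1553$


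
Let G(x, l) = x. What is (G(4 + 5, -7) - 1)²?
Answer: 64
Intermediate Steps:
(G(4 + 5, -7) - 1)² = ((4 + 5) - 1)² = (9 - 1)² = 8² = 64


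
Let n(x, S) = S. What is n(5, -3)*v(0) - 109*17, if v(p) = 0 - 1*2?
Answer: -1847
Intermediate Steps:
v(p) = -2 (v(p) = 0 - 2 = -2)
n(5, -3)*v(0) - 109*17 = -3*(-2) - 109*17 = 6 - 1853 = -1847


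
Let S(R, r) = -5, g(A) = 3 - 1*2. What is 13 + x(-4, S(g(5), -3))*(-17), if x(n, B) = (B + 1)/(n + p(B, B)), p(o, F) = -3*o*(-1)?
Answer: 179/19 ≈ 9.4211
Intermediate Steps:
g(A) = 1 (g(A) = 3 - 2 = 1)
p(o, F) = 3*o
x(n, B) = (1 + B)/(n + 3*B) (x(n, B) = (B + 1)/(n + 3*B) = (1 + B)/(n + 3*B))
13 + x(-4, S(g(5), -3))*(-17) = 13 + ((1 - 5)/(-4 + 3*(-5)))*(-17) = 13 + (-4/(-4 - 15))*(-17) = 13 + (-4/(-19))*(-17) = 13 - 1/19*(-4)*(-17) = 13 + (4/19)*(-17) = 13 - 68/19 = 179/19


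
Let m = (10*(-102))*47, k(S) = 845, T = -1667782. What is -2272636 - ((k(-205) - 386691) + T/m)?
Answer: -45227190191/23970 ≈ -1.8868e+6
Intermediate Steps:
m = -47940 (m = -1020*47 = -47940)
-2272636 - ((k(-205) - 386691) + T/m) = -2272636 - ((845 - 386691) - 1667782/(-47940)) = -2272636 - (-385846 - 1667782*(-1/47940)) = -2272636 - (-385846 + 833891/23970) = -2272636 - 1*(-9247894729/23970) = -2272636 + 9247894729/23970 = -45227190191/23970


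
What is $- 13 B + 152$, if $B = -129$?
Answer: $1829$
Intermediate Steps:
$- 13 B + 152 = \left(-13\right) \left(-129\right) + 152 = 1677 + 152 = 1829$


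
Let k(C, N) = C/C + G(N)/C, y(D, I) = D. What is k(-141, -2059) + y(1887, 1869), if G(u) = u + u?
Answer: 270326/141 ≈ 1917.2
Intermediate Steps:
G(u) = 2*u
k(C, N) = 1 + 2*N/C (k(C, N) = C/C + (2*N)/C = 1 + 2*N/C)
k(-141, -2059) + y(1887, 1869) = (-141 + 2*(-2059))/(-141) + 1887 = -(-141 - 4118)/141 + 1887 = -1/141*(-4259) + 1887 = 4259/141 + 1887 = 270326/141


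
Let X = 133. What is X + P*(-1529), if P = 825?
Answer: -1261292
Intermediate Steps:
X + P*(-1529) = 133 + 825*(-1529) = 133 - 1261425 = -1261292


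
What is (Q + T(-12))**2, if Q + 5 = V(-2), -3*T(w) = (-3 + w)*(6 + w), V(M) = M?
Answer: 1369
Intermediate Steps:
T(w) = -(-3 + w)*(6 + w)/3
Q = -7 (Q = -5 - 2 = -7)
(Q + T(-12))**2 = (-7 + (6 - 1*(-12) - 1/3*(-12)**2))**2 = (-7 + (6 + 12 - 1/3*144))**2 = (-7 + (6 + 12 - 48))**2 = (-7 - 30)**2 = (-37)**2 = 1369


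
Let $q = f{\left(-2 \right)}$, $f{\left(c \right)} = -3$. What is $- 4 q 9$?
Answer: $108$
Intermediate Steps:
$q = -3$
$- 4 q 9 = \left(-4\right) \left(-3\right) 9 = 12 \cdot 9 = 108$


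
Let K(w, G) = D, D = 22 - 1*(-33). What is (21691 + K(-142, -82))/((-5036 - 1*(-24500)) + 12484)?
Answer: 10873/15974 ≈ 0.68067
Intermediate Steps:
D = 55 (D = 22 + 33 = 55)
K(w, G) = 55
(21691 + K(-142, -82))/((-5036 - 1*(-24500)) + 12484) = (21691 + 55)/((-5036 - 1*(-24500)) + 12484) = 21746/((-5036 + 24500) + 12484) = 21746/(19464 + 12484) = 21746/31948 = 21746*(1/31948) = 10873/15974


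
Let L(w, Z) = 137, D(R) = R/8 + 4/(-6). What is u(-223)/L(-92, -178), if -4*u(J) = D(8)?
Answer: -1/1644 ≈ -0.00060827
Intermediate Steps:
D(R) = -⅔ + R/8 (D(R) = R*(⅛) + 4*(-⅙) = R/8 - ⅔ = -⅔ + R/8)
u(J) = -1/12 (u(J) = -(-⅔ + (⅛)*8)/4 = -(-⅔ + 1)/4 = -¼*⅓ = -1/12)
u(-223)/L(-92, -178) = -1/12/137 = -1/12*1/137 = -1/1644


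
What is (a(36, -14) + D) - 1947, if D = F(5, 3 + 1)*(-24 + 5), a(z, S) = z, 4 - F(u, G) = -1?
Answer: -2006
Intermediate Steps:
F(u, G) = 5 (F(u, G) = 4 - 1*(-1) = 4 + 1 = 5)
D = -95 (D = 5*(-24 + 5) = 5*(-19) = -95)
(a(36, -14) + D) - 1947 = (36 - 95) - 1947 = -59 - 1947 = -2006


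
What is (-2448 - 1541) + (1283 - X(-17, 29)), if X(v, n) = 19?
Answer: -2725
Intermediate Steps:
(-2448 - 1541) + (1283 - X(-17, 29)) = (-2448 - 1541) + (1283 - 1*19) = -3989 + (1283 - 19) = -3989 + 1264 = -2725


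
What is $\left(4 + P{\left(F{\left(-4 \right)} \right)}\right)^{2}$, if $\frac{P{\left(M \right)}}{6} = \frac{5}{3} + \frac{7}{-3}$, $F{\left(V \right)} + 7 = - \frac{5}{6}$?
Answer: $0$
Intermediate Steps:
$F{\left(V \right)} = - \frac{47}{6}$ ($F{\left(V \right)} = -7 - \frac{5}{6} = - \frac{47}{6}$)
$P{\left(M \right)} = -4$ ($P{\left(M \right)} = 6 \left(\frac{5}{3} + \frac{7}{-3}\right) = 6 \left(5 \cdot \frac{1}{3} + 7 \left(- \frac{1}{3}\right)\right) = 6 \left(\frac{5}{3} - \frac{7}{3}\right) = 6 \left(- \frac{2}{3}\right) = -4$)
$\left(4 + P{\left(F{\left(-4 \right)} \right)}\right)^{2} = \left(4 - 4\right)^{2} = 0^{2} = 0$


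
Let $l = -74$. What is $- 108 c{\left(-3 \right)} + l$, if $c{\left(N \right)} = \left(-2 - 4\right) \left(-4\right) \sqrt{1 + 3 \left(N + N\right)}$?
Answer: $-74 - 2592 i \sqrt{17} \approx -74.0 - 10687.0 i$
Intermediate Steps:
$c{\left(N \right)} = 24 \sqrt{1 + 6 N}$ ($c{\left(N \right)} = \left(-6\right) \left(-4\right) \sqrt{1 + 3 \cdot 2 N} = 24 \sqrt{1 + 6 N}$)
$- 108 c{\left(-3 \right)} + l = - 108 \cdot 24 \sqrt{1 + 6 \left(-3\right)} - 74 = - 108 \cdot 24 \sqrt{1 - 18} - 74 = - 108 \cdot 24 \sqrt{-17} - 74 = - 108 \cdot 24 i \sqrt{17} - 74 = - 2592 i \sqrt{17} - 74 = -74 - 2592 i \sqrt{17}$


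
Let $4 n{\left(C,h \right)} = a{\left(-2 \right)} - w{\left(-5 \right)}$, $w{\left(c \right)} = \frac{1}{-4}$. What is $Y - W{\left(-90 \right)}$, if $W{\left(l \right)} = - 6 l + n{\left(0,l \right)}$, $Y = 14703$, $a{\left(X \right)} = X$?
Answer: $\frac{226615}{16} \approx 14163.0$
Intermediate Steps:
$w{\left(c \right)} = - \frac{1}{4}$
$n{\left(C,h \right)} = - \frac{7}{16}$ ($n{\left(C,h \right)} = \frac{-2 - - \frac{1}{4}}{4} = \frac{-2 + \frac{1}{4}}{4} = \frac{1}{4} \left(- \frac{7}{4}\right) = - \frac{7}{16}$)
$W{\left(l \right)} = - \frac{7}{16} - 6 l$ ($W{\left(l \right)} = - 6 l - \frac{7}{16} = - \frac{7}{16} - 6 l$)
$Y - W{\left(-90 \right)} = 14703 - \left(- \frac{7}{16} - -540\right) = 14703 - \left(- \frac{7}{16} + 540\right) = 14703 - \frac{8633}{16} = \frac{226615}{16}$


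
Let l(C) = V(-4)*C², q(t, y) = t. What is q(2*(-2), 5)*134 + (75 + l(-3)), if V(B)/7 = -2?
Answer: -587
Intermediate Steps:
V(B) = -14 (V(B) = 7*(-2) = -14)
l(C) = -14*C²
q(2*(-2), 5)*134 + (75 + l(-3)) = (2*(-2))*134 + (75 - 14*(-3)²) = -4*134 + (75 - 14*9) = -536 + (75 - 126) = -536 - 51 = -587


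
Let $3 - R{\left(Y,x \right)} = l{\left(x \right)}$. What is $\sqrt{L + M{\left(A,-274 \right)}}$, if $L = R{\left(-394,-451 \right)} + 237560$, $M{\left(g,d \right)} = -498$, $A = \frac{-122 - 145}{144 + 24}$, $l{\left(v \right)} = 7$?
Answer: $\sqrt{237058} \approx 486.89$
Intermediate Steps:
$A = - \frac{89}{56}$ ($A = - \frac{267}{168} = \left(-267\right) \frac{1}{168} = - \frac{89}{56} \approx -1.5893$)
$R{\left(Y,x \right)} = -4$ ($R{\left(Y,x \right)} = 3 - 7 = -4$)
$L = 237556$ ($L = -4 + 237560 = 237556$)
$\sqrt{L + M{\left(A,-274 \right)}} = \sqrt{237556 - 498} = \sqrt{237058}$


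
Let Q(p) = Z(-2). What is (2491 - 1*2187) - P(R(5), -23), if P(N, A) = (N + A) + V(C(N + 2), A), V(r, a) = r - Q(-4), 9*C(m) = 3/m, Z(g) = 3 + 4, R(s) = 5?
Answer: 6908/21 ≈ 328.95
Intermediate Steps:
Z(g) = 7
Q(p) = 7
C(m) = 1/(3*m) (C(m) = (3/m)/9 = 1/(3*m))
V(r, a) = -7 + r (V(r, a) = r - 1*7 = r - 7 = -7 + r)
P(N, A) = -7 + A + N + 1/(3*(2 + N)) (P(N, A) = (N + A) + (-7 + 1/(3*(N + 2))) = (A + N) + (-7 + 1/(3*(2 + N))) = -7 + A + N + 1/(3*(2 + N)))
(2491 - 1*2187) - P(R(5), -23) = (2491 - 1*2187) - (⅓ + (2 + 5)*(-7 - 23 + 5))/(2 + 5) = (2491 - 2187) - (⅓ + 7*(-25))/7 = 304 - (⅓ - 175)/7 = 304 - (-524)/(7*3) = 304 - 1*(-524/21) = 304 + 524/21 = 6908/21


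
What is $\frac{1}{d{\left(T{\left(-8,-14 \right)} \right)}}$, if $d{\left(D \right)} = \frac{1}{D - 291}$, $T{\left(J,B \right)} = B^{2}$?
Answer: $-95$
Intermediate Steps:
$d{\left(D \right)} = \frac{1}{-291 + D}$
$\frac{1}{d{\left(T{\left(-8,-14 \right)} \right)}} = \frac{1}{\frac{1}{-291 + \left(-14\right)^{2}}} = \frac{1}{\frac{1}{-291 + 196}} = \frac{1}{\frac{1}{-95}} = \frac{1}{- \frac{1}{95}} = -95$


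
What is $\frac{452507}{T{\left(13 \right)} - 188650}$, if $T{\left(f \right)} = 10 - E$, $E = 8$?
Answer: $- \frac{452507}{188648} \approx -2.3987$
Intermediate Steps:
$T{\left(f \right)} = 2$ ($T{\left(f \right)} = 10 - 8 = 2$)
$\frac{452507}{T{\left(13 \right)} - 188650} = \frac{452507}{2 - 188650} = \frac{452507}{-188648} = 452507 \left(- \frac{1}{188648}\right) = - \frac{452507}{188648}$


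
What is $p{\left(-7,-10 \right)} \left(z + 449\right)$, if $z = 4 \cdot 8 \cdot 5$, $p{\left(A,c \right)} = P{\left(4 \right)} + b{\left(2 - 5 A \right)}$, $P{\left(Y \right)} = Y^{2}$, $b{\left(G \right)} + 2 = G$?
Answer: $31059$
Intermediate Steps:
$b{\left(G \right)} = -2 + G$
$p{\left(A,c \right)} = 16 - 5 A$ ($p{\left(A,c \right)} = 4^{2} - 5 A = 16 - 5 A$)
$z = 160$ ($z = 32 \cdot 5 = 160$)
$p{\left(-7,-10 \right)} \left(z + 449\right) = \left(16 - -35\right) \left(160 + 449\right) = \left(16 + 35\right) 609 = 51 \cdot 609 = 31059$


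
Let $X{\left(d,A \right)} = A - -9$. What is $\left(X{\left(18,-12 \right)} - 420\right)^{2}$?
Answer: $178929$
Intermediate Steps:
$X{\left(d,A \right)} = 9 + A$ ($X{\left(d,A \right)} = A + 9 = 9 + A$)
$\left(X{\left(18,-12 \right)} - 420\right)^{2} = \left(\left(9 - 12\right) - 420\right)^{2} = \left(-3 - 420\right)^{2} = \left(-423\right)^{2} = 178929$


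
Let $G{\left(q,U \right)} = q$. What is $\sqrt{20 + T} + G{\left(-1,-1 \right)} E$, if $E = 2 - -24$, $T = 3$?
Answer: $-26 + \sqrt{23} \approx -21.204$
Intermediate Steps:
$E = 26$ ($E = 2 + 24 = 26$)
$\sqrt{20 + T} + G{\left(-1,-1 \right)} E = \sqrt{20 + 3} - 26 = \sqrt{23} - 26 = -26 + \sqrt{23}$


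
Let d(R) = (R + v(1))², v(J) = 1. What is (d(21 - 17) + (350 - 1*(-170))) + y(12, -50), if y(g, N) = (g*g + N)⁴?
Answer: 78075441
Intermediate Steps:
d(R) = (1 + R)² (d(R) = (R + 1)² = (1 + R)²)
y(g, N) = (N + g²)⁴ (y(g, N) = (g² + N)⁴ = (N + g²)⁴)
(d(21 - 17) + (350 - 1*(-170))) + y(12, -50) = ((1 + (21 - 17))² + (350 - 1*(-170))) + (-50 + 12²)⁴ = ((1 + 4)² + (350 + 170)) + (-50 + 144)⁴ = (5² + 520) + 94⁴ = (25 + 520) + 78074896 = 545 + 78074896 = 78075441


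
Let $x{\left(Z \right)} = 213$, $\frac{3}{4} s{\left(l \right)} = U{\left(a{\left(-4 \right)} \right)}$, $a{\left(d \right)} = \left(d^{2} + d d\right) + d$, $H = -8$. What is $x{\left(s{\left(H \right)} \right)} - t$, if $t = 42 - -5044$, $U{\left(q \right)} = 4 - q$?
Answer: $-4873$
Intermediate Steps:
$a{\left(d \right)} = d + 2 d^{2}$ ($a{\left(d \right)} = \left(d^{2} + d^{2}\right) + d = 2 d^{2} + d = d + 2 d^{2}$)
$s{\left(l \right)} = -32$ ($s{\left(l \right)} = \frac{4 \left(4 - - 4 \left(1 + 2 \left(-4\right)\right)\right)}{3} = \frac{4 \left(4 - - 4 \left(1 - 8\right)\right)}{3} = \frac{4 \left(4 - \left(-4\right) \left(-7\right)\right)}{3} = \frac{4 \left(4 - 28\right)}{3} = \frac{4}{3} \left(-24\right) = -32$)
$t = 5086$ ($t = 42 + 5044 = 5086$)
$x{\left(s{\left(H \right)} \right)} - t = 213 - 5086 = -4873$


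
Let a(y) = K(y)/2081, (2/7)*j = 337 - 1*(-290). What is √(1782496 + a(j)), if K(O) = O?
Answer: √30876848908042/4162 ≈ 1335.1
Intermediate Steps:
j = 4389/2 (j = 7*(337 - 1*(-290))/2 = 7*(337 + 290)/2 = (7/2)*627 = 4389/2 ≈ 2194.5)
a(y) = y/2081
√(1782496 + a(j)) = √(1782496 + (1/2081)*(4389/2)) = √(1782496 + 4389/4162) = √(7418752741/4162) = √30876848908042/4162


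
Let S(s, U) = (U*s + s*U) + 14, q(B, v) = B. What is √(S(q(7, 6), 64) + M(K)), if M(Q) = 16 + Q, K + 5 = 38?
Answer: √959 ≈ 30.968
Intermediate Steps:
K = 33 (K = -5 + 38 = 33)
S(s, U) = 14 + 2*U*s (S(s, U) = (U*s + U*s) + 14 = 2*U*s + 14 = 14 + 2*U*s)
√(S(q(7, 6), 64) + M(K)) = √((14 + 2*64*7) + (16 + 33)) = √((14 + 896) + 49) = √(910 + 49) = √959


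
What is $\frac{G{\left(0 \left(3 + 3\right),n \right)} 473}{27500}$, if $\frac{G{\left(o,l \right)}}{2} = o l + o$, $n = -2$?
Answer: $0$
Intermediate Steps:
$G{\left(o,l \right)} = 2 o + 2 l o$ ($G{\left(o,l \right)} = 2 \left(o l + o\right) = 2 \left(l o + o\right) = 2 \left(o + l o\right) = 2 o + 2 l o$)
$\frac{G{\left(0 \left(3 + 3\right),n \right)} 473}{27500} = \frac{2 \cdot 0 \left(3 + 3\right) \left(1 - 2\right) 473}{27500} = 2 \cdot 0 \cdot 6 \left(-1\right) 473 \cdot \frac{1}{27500} = 2 \cdot 0 \left(-1\right) 473 \cdot \frac{1}{27500} = 0 \cdot 473 \cdot \frac{1}{27500} = 0 \cdot \frac{1}{27500} = 0$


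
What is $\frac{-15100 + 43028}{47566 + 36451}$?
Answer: $\frac{27928}{84017} \approx 0.33241$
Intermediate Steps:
$\frac{-15100 + 43028}{47566 + 36451} = \frac{27928}{84017}$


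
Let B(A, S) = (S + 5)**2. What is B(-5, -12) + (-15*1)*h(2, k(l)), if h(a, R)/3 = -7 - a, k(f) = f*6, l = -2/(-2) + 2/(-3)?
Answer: 454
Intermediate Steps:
l = 1/3 (l = -2*(-1/2) + 2*(-1/3) = 1 - 2/3 = 1/3 ≈ 0.33333)
B(A, S) = (5 + S)**2
k(f) = 6*f
h(a, R) = -21 - 3*a (h(a, R) = 3*(-7 - a) = -21 - 3*a)
B(-5, -12) + (-15*1)*h(2, k(l)) = (5 - 12)**2 + (-15*1)*(-21 - 3*2) = (-7)**2 - 15*(-21 - 6) = 49 - 15*(-27) = 49 + 405 = 454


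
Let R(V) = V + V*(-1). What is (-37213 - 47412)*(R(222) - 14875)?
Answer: 1258796875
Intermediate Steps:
R(V) = 0 (R(V) = V - V = 0)
(-37213 - 47412)*(R(222) - 14875) = (-37213 - 47412)*(0 - 14875) = -84625*(-14875) = 1258796875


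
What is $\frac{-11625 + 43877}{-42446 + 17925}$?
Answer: $- \frac{32252}{24521} \approx -1.3153$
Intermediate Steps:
$\frac{-11625 + 43877}{-42446 + 17925} = \frac{32252}{-24521} = 32252 \left(- \frac{1}{24521}\right) = - \frac{32252}{24521}$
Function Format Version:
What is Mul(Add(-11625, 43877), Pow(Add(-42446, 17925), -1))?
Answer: Rational(-32252, 24521) ≈ -1.3153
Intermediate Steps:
Mul(Add(-11625, 43877), Pow(Add(-42446, 17925), -1)) = Mul(32252, Pow(-24521, -1)) = Mul(32252, Rational(-1, 24521)) = Rational(-32252, 24521)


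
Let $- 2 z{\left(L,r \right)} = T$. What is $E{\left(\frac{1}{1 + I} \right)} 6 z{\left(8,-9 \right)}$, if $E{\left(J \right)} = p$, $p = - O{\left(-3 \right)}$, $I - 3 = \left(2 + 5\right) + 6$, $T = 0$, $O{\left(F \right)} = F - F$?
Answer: $0$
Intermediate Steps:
$O{\left(F \right)} = 0$
$z{\left(L,r \right)} = 0$ ($z{\left(L,r \right)} = \left(- \frac{1}{2}\right) 0 = 0$)
$I = 16$ ($I = 3 + \left(\left(2 + 5\right) + 6\right) = 3 + \left(7 + 6\right) = 3 + 13 = 16$)
$p = 0$ ($p = \left(-1\right) 0 = 0$)
$E{\left(J \right)} = 0$
$E{\left(\frac{1}{1 + I} \right)} 6 z{\left(8,-9 \right)} = 0 \cdot 6 \cdot 0 = 0 \cdot 0 = 0$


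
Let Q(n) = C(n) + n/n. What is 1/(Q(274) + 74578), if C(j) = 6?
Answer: 1/74585 ≈ 1.3408e-5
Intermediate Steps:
Q(n) = 7 (Q(n) = 6 + n/n = 6 + 1 = 7)
1/(Q(274) + 74578) = 1/(7 + 74578) = 1/74585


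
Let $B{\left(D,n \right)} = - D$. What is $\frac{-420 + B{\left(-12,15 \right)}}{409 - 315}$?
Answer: $- \frac{204}{47} \approx -4.3404$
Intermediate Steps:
$\frac{-420 + B{\left(-12,15 \right)}}{409 - 315} = \frac{-420 - -12}{409 - 315} = \frac{-420 + 12}{94} = \left(-408\right) \frac{1}{94} = - \frac{204}{47}$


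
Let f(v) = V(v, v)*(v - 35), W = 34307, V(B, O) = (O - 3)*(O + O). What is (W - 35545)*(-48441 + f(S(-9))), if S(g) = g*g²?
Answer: 1009504846950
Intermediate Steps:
V(B, O) = 2*O*(-3 + O) (V(B, O) = (-3 + O)*(2*O) = 2*O*(-3 + O))
S(g) = g³
f(v) = 2*v*(-35 + v)*(-3 + v) (f(v) = (2*v*(-3 + v))*(v - 35) = (2*v*(-3 + v))*(-35 + v) = 2*v*(-35 + v)*(-3 + v))
(W - 35545)*(-48441 + f(S(-9))) = (34307 - 35545)*(-48441 + 2*(-9)³*(-35 + (-9)³)*(-3 + (-9)³)) = -1238*(-48441 + 2*(-729)*(-35 - 729)*(-3 - 729)) = -1238*(-48441 + 2*(-729)*(-764)*(-732)) = -1238*(-48441 - 815383584) = -1238*(-815432025) = 1009504846950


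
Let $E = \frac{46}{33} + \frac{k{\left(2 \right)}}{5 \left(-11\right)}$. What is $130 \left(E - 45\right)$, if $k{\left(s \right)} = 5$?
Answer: $- \frac{187460}{33} \approx -5680.6$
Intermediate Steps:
$E = \frac{43}{33}$ ($E = \frac{46}{33} + \frac{5}{5 \left(-11\right)} = 46 \cdot \frac{1}{33} + \frac{5}{-55} = \frac{46}{33} + 5 \left(- \frac{1}{55}\right) = \frac{46}{33} - \frac{1}{11} = \frac{43}{33} \approx 1.303$)
$130 \left(E - 45\right) = 130 \left(\frac{43}{33} - 45\right) = 130 \left(- \frac{1442}{33}\right) = - \frac{187460}{33}$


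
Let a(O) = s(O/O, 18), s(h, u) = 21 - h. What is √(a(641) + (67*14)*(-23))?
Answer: I*√21554 ≈ 146.81*I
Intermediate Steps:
a(O) = 20 (a(O) = 21 - O/O = 21 - 1*1 = 21 - 1 = 20)
√(a(641) + (67*14)*(-23)) = √(20 + (67*14)*(-23)) = √(20 + 938*(-23)) = √(20 - 21574) = √(-21554) = I*√21554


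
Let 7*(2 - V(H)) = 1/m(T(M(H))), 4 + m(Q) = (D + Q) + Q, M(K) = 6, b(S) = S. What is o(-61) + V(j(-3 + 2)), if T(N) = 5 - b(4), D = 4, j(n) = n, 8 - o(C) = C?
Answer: 993/14 ≈ 70.929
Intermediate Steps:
o(C) = 8 - C
T(N) = 1 (T(N) = 5 - 1*4 = 5 - 4 = 1)
m(Q) = 2*Q (m(Q) = -4 + ((4 + Q) + Q) = -4 + (4 + 2*Q) = 2*Q)
V(H) = 27/14 (V(H) = 2 - 1/(7*(2*1)) = 2 - ⅐/2 = 2 - ⅐*½ = 2 - 1/14 = 27/14)
o(-61) + V(j(-3 + 2)) = (8 - 1*(-61)) + 27/14 = (8 + 61) + 27/14 = 69 + 27/14 = 993/14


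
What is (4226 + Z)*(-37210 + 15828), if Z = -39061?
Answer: 744841970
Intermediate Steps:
(4226 + Z)*(-37210 + 15828) = (4226 - 39061)*(-37210 + 15828) = -34835*(-21382) = 744841970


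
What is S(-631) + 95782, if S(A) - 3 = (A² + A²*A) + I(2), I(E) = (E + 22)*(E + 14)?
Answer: -250745261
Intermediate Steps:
I(E) = (14 + E)*(22 + E) (I(E) = (22 + E)*(14 + E) = (14 + E)*(22 + E))
S(A) = 387 + A² + A³ (S(A) = 3 + ((A² + A²*A) + (308 + 2² + 36*2)) = 3 + ((A² + A³) + (308 + 4 + 72)) = 3 + ((A² + A³) + 384) = 3 + (384 + A² + A³) = 387 + A² + A³)
S(-631) + 95782 = (387 + (-631)² + (-631)³) + 95782 = (387 + 398161 - 251239591) + 95782 = -250841043 + 95782 = -250745261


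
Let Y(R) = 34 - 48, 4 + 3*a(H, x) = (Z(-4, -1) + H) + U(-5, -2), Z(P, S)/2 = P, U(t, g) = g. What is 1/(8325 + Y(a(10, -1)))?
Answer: 1/8311 ≈ 0.00012032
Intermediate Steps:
Z(P, S) = 2*P
a(H, x) = -14/3 + H/3 (a(H, x) = -4/3 + ((2*(-4) + H) - 2)/3 = -4/3 + ((-8 + H) - 2)/3 = -4/3 + (-10 + H)/3 = -4/3 + (-10/3 + H/3) = -14/3 + H/3)
Y(R) = -14
1/(8325 + Y(a(10, -1))) = 1/(8325 - 14) = 1/8311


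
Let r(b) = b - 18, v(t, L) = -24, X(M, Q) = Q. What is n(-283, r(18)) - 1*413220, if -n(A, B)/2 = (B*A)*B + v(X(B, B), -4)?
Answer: -413172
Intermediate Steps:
r(b) = -18 + b
n(A, B) = 48 - 2*A*B**2 (n(A, B) = -2*((B*A)*B - 24) = -2*((A*B)*B - 24) = -2*(A*B**2 - 24) = -2*(-24 + A*B**2) = 48 - 2*A*B**2)
n(-283, r(18)) - 1*413220 = (48 - 2*(-283)*(-18 + 18)**2) - 1*413220 = (48 - 2*(-283)*0**2) - 413220 = (48 - 2*(-283)*0) - 413220 = (48 + 0) - 413220 = 48 - 413220 = -413172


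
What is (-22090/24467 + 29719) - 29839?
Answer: -2958130/24467 ≈ -120.90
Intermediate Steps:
(-22090/24467 + 29719) - 29839 = 727112683/24467 - 29839 = -2958130/24467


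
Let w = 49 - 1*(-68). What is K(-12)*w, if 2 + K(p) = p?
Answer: -1638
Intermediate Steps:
K(p) = -2 + p
w = 117 (w = 49 + 68 = 117)
K(-12)*w = (-2 - 12)*117 = -14*117 = -1638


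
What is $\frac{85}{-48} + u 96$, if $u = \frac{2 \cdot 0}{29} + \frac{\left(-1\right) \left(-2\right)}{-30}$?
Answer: $- \frac{1961}{240} \approx -8.1708$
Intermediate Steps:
$u = - \frac{1}{15}$ ($u = 0 \cdot \frac{1}{29} + 2 \left(- \frac{1}{30}\right) = 0 - \frac{1}{15} = - \frac{1}{15} \approx -0.066667$)
$\frac{85}{-48} + u 96 = \frac{85}{-48} - \frac{32}{5} = 85 \left(- \frac{1}{48}\right) - \frac{32}{5} = - \frac{85}{48} - \frac{32}{5} = - \frac{1961}{240}$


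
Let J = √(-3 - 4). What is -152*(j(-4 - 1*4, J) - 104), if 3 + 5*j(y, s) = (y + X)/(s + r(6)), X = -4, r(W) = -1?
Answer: 79268/5 - 228*I*√7/5 ≈ 15854.0 - 120.65*I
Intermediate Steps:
J = I*√7 (J = √(-7) = I*√7 ≈ 2.6458*I)
j(y, s) = -⅗ + (-4 + y)/(5*(-1 + s)) (j(y, s) = -⅗ + ((y - 4)/(s - 1))/5 = -⅗ + ((-4 + y)/(-1 + s))/5 = -⅗ + (-4 + y)/(5*(-1 + s)))
-152*(j(-4 - 1*4, J) - 104) = -152*((-1 + (-4 - 1*4) - 3*I*√7)/(5*(-1 + I*√7)) - 104) = -152*((-1 + (-4 - 4) - 3*I*√7)/(5*(-1 + I*√7)) - 104) = -152*((-1 - 8 - 3*I*√7)/(5*(-1 + I*√7)) - 104) = -152*((-9 - 3*I*√7)/(5*(-1 + I*√7)) - 104) = -152*(-104 + (-9 - 3*I*√7)/(5*(-1 + I*√7))) = 15808 - 152*(-9 - 3*I*√7)/(5*(-1 + I*√7))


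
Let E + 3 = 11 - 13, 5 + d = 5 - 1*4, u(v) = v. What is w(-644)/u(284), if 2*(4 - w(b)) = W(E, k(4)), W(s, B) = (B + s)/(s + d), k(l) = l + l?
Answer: 25/1704 ≈ 0.014671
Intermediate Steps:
k(l) = 2*l
d = -4 (d = -5 + (5 - 1*4) = -5 + (5 - 4) = -5 + 1 = -4)
E = -5 (E = -3 + (11 - 13) = -3 - 2 = -5)
W(s, B) = (B + s)/(-4 + s) (W(s, B) = (B + s)/(s - 4) = (B + s)/(-4 + s))
w(b) = 25/6 (w(b) = 4 - (2*4 - 5)/(2*(-4 - 5)) = 4 - (8 - 5)/(2*(-9)) = 4 - (-1)*3/18 = 4 - ½*(-⅓) = 4 + ⅙ = 25/6)
w(-644)/u(284) = (25/6)/284 = (25/6)*(1/284) = 25/1704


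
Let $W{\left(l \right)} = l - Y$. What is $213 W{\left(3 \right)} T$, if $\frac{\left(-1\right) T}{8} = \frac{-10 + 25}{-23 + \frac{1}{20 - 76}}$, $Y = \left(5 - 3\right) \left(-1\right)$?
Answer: $\frac{7156800}{1289} \approx 5552.2$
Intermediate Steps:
$Y = -2$ ($Y = 2 \left(-1\right) = -2$)
$W{\left(l \right)} = 2 + l$ ($W{\left(l \right)} = l - -2 = l + 2 = 2 + l$)
$T = \frac{6720}{1289}$ ($T = - 8 \frac{-10 + 25}{-23 + \frac{1}{20 - 76}} = - 8 \frac{15}{-23 + \frac{1}{-56}} = - 8 \frac{15}{-23 - \frac{1}{56}} = - 8 \frac{15}{- \frac{1289}{56}} = - 8 \cdot 15 \left(- \frac{56}{1289}\right) = \left(-8\right) \left(- \frac{840}{1289}\right) = \frac{6720}{1289} \approx 5.2133$)
$213 W{\left(3 \right)} T = 213 \left(2 + 3\right) \frac{6720}{1289} = 213 \cdot 5 \cdot \frac{6720}{1289} = 1065 \cdot \frac{6720}{1289} = \frac{7156800}{1289}$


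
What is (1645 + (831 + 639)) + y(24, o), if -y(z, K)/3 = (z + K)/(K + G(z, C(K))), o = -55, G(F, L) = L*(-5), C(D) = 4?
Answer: 77844/25 ≈ 3113.8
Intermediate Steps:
G(F, L) = -5*L
y(z, K) = -3*(K + z)/(-20 + K) (y(z, K) = -3*(z + K)/(K - 5*4) = -3*(K + z)/(K - 20) = -3*(K + z)/(-20 + K))
(1645 + (831 + 639)) + y(24, o) = (1645 + (831 + 639)) + 3*(-1*(-55) - 1*24)/(-20 - 55) = (1645 + 1470) + 3*(55 - 24)/(-75) = 3115 + 3*(-1/75)*31 = 3115 - 31/25 = 77844/25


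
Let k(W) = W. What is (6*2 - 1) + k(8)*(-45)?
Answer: -349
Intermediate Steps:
(6*2 - 1) + k(8)*(-45) = (6*2 - 1) + 8*(-45) = (12 - 1) - 360 = 11 - 360 = -349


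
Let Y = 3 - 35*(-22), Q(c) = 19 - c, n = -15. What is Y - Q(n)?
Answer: 739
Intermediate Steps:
Y = 773 (Y = 3 + 770 = 773)
Y - Q(n) = 773 - (19 - 1*(-15)) = 773 - (19 + 15) = 773 - 1*34 = 773 - 34 = 739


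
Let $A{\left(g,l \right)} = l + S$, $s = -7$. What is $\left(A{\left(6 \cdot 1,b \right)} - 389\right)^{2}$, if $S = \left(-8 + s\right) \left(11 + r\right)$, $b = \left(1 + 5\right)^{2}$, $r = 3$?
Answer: $316969$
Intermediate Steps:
$b = 36$ ($b = 6^{2} = 36$)
$S = -210$ ($S = \left(-8 - 7\right) \left(11 + 3\right) = \left(-15\right) 14 = -210$)
$A{\left(g,l \right)} = -210 + l$ ($A{\left(g,l \right)} = l - 210 = -210 + l$)
$\left(A{\left(6 \cdot 1,b \right)} - 389\right)^{2} = \left(\left(-210 + 36\right) - 389\right)^{2} = \left(-174 - 389\right)^{2} = \left(-563\right)^{2} = 316969$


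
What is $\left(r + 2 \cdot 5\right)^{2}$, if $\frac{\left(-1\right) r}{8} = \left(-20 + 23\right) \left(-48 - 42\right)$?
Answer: $4708900$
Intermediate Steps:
$r = 2160$ ($r = - 8 \left(-20 + 23\right) \left(-48 - 42\right) = - 8 \cdot 3 \left(-90\right) = \left(-8\right) \left(-270\right) = 2160$)
$\left(r + 2 \cdot 5\right)^{2} = \left(2160 + 2 \cdot 5\right)^{2} = \left(2160 + 10\right)^{2} = 2170^{2} = 4708900$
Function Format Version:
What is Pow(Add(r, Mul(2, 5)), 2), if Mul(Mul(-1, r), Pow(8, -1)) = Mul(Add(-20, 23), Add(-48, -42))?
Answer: 4708900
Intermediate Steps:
r = 2160 (r = Mul(-8, Mul(Add(-20, 23), Add(-48, -42))) = Mul(-8, Mul(3, -90)) = Mul(-8, -270) = 2160)
Pow(Add(r, Mul(2, 5)), 2) = Pow(Add(2160, Mul(2, 5)), 2) = Pow(Add(2160, 10), 2) = Pow(2170, 2) = 4708900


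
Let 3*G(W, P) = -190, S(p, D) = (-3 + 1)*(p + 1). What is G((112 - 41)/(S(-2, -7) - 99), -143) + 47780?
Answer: 143150/3 ≈ 47717.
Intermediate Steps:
S(p, D) = -2 - 2*p (S(p, D) = -2*(1 + p) = -2 - 2*p)
G(W, P) = -190/3 (G(W, P) = (⅓)*(-190) = -190/3)
G((112 - 41)/(S(-2, -7) - 99), -143) + 47780 = -190/3 + 47780 = 143150/3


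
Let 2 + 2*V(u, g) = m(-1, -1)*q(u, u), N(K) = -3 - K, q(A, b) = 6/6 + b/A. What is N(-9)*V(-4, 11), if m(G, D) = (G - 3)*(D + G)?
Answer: 42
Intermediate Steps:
q(A, b) = 1 + b/A (q(A, b) = 6*(⅙) + b/A = 1 + b/A)
m(G, D) = (-3 + G)*(D + G)
V(u, g) = 7 (V(u, g) = -1 + (((-1)² - 3*(-1) - 3*(-1) - 1*(-1))*((u + u)/u))/2 = -1 + ((1 + 3 + 3 + 1)*((2*u)/u))/2 = -1 + (8*2)/2 = -1 + (½)*16 = -1 + 8 = 7)
N(-9)*V(-4, 11) = (-3 - 1*(-9))*7 = (-3 + 9)*7 = 6*7 = 42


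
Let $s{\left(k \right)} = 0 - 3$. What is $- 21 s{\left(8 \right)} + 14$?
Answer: $77$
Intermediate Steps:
$s{\left(k \right)} = -3$
$- 21 s{\left(8 \right)} + 14 = \left(-21\right) \left(-3\right) + 14 = 63 + 14 = 77$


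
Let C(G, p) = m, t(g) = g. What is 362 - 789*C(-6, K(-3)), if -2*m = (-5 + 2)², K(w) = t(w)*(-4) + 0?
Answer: 7825/2 ≈ 3912.5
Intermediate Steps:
K(w) = -4*w (K(w) = w*(-4) + 0 = -4*w + 0 = -4*w)
m = -9/2 (m = -(-5 + 2)²/2 = -½*(-3)² = -½*9 = -9/2 ≈ -4.5000)
C(G, p) = -9/2
362 - 789*C(-6, K(-3)) = 362 - 789*(-9/2) = 362 + 7101/2 = 7825/2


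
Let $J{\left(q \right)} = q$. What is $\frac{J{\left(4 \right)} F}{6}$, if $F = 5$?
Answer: $\frac{10}{3} \approx 3.3333$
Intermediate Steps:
$\frac{J{\left(4 \right)} F}{6} = \frac{4 \cdot 5}{6} = 20 \cdot \frac{1}{6} = \frac{10}{3}$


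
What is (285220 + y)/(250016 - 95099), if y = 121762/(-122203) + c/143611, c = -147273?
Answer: 1668496177915753/906248701809087 ≈ 1.8411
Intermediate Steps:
y = -35483565001/17549695033 (y = 121762/(-122203) - 147273/143611 = 121762*(-1/122203) - 147273*1/143611 = -121762/122203 - 147273/143611 = -35483565001/17549695033 ≈ -2.0219)
(285220 + y)/(250016 - 95099) = (285220 - 35483565001/17549695033)/(250016 - 95099) = (5005488533747259/17549695033)/154917 = (5005488533747259/17549695033)*(1/154917) = 1668496177915753/906248701809087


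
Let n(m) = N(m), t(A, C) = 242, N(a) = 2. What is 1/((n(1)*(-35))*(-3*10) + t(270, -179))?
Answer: 1/2342 ≈ 0.00042699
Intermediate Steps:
n(m) = 2
1/((n(1)*(-35))*(-3*10) + t(270, -179)) = 1/((2*(-35))*(-3*10) + 242) = 1/(-70*(-30) + 242) = 1/(2100 + 242) = 1/2342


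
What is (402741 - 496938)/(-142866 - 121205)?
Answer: 94197/264071 ≈ 0.35671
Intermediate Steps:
(402741 - 496938)/(-142866 - 121205) = -94197/(-264071) = -94197*(-1/264071) = 94197/264071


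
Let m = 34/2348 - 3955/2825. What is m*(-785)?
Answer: 1276881/1174 ≈ 1087.6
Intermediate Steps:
m = -8133/5870 (m = 34*(1/2348) - 3955*1/2825 = 17/1174 - 7/5 = -8133/5870 ≈ -1.3855)
m*(-785) = -8133/5870*(-785) = 1276881/1174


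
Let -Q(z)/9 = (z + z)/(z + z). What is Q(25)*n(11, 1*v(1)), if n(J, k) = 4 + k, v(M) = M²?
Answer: -45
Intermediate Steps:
Q(z) = -9 (Q(z) = -9*(z + z)/(z + z) = -9*2*z/(2*z) = -9*2*z*1/(2*z) = -9*1 = -9)
Q(25)*n(11, 1*v(1)) = -9*(4 + 1*1²) = -9*(4 + 1*1) = -9*(4 + 1) = -9*5 = -45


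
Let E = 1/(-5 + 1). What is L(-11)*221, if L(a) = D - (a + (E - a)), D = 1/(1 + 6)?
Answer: 2431/28 ≈ 86.821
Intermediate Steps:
E = -¼ (E = 1/(-4) = -¼ ≈ -0.25000)
D = ⅐ (D = 1/7 = ⅐ ≈ 0.14286)
L(a) = 11/28 (L(a) = ⅐ - (a + (-¼ - a)) = ⅐ - 1*(-¼) = ⅐ + ¼ = 11/28)
L(-11)*221 = (11/28)*221 = 2431/28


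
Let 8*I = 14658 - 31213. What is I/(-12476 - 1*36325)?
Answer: 16555/390408 ≈ 0.042404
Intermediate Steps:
I = -16555/8 (I = (14658 - 31213)/8 = (⅛)*(-16555) = -16555/8 ≈ -2069.4)
I/(-12476 - 1*36325) = -16555/(8*(-12476 - 1*36325)) = -16555/(8*(-12476 - 36325)) = -16555/8/(-48801) = -16555/8*(-1/48801) = 16555/390408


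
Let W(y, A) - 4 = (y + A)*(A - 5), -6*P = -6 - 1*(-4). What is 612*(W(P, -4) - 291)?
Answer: -155448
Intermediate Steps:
P = ⅓ (P = -(-6 - 1*(-4))/6 = -(-6 + 4)/6 = -⅙*(-2) = ⅓ ≈ 0.33333)
W(y, A) = 4 + (-5 + A)*(A + y) (W(y, A) = 4 + (y + A)*(A - 5) = 4 + (A + y)*(-5 + A) = 4 + (-5 + A)*(A + y))
612*(W(P, -4) - 291) = 612*((4 + (-4)² - 5*(-4) - 5*⅓ - 4*⅓) - 291) = 612*((4 + 16 + 20 - 5/3 - 4/3) - 291) = 612*(37 - 291) = 612*(-254) = -155448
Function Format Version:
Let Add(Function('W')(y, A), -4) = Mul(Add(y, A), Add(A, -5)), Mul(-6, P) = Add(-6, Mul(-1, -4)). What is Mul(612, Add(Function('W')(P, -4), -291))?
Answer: -155448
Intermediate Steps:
P = Rational(1, 3) (P = Mul(Rational(-1, 6), Add(-6, Mul(-1, -4))) = Mul(Rational(-1, 6), Add(-6, 4)) = Mul(Rational(-1, 6), -2) = Rational(1, 3) ≈ 0.33333)
Function('W')(y, A) = Add(4, Mul(Add(-5, A), Add(A, y))) (Function('W')(y, A) = Add(4, Mul(Add(y, A), Add(A, -5))) = Add(4, Mul(Add(A, y), Add(-5, A))) = Add(4, Mul(Add(-5, A), Add(A, y))))
Mul(612, Add(Function('W')(P, -4), -291)) = Mul(612, Add(Add(4, Pow(-4, 2), Mul(-5, -4), Mul(-5, Rational(1, 3)), Mul(-4, Rational(1, 3))), -291)) = Mul(612, Add(Add(4, 16, 20, Rational(-5, 3), Rational(-4, 3)), -291)) = Mul(612, Add(37, -291)) = Mul(612, -254) = -155448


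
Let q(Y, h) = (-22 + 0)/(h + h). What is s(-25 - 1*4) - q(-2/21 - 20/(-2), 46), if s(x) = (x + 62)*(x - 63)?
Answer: -139645/46 ≈ -3035.8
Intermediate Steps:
s(x) = (-63 + x)*(62 + x) (s(x) = (62 + x)*(-63 + x) = (-63 + x)*(62 + x))
q(Y, h) = -11/h (q(Y, h) = -22*1/(2*h) = -11/h)
s(-25 - 1*4) - q(-2/21 - 20/(-2), 46) = (-3906 + (-25 - 1*4)² - (-25 - 1*4)) - (-11)/46 = (-3906 + (-25 - 4)² - (-25 - 4)) - (-11)/46 = (-3906 + (-29)² - 1*(-29)) - 1*(-11/46) = (-3906 + 841 + 29) + 11/46 = -3036 + 11/46 = -139645/46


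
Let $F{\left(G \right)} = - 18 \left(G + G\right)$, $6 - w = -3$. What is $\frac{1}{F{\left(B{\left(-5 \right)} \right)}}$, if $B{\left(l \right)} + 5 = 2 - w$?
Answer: $\frac{1}{432} \approx 0.0023148$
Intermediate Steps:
$w = 9$ ($w = 6 - -3 = 6 + 3 = 9$)
$B{\left(l \right)} = -12$ ($B{\left(l \right)} = -5 + \left(2 - 9\right) = -5 - 7 = -12$)
$F{\left(G \right)} = - 36 G$ ($F{\left(G \right)} = - 18 \cdot 2 G = - 36 G$)
$\frac{1}{F{\left(B{\left(-5 \right)} \right)}} = \frac{1}{\left(-36\right) \left(-12\right)} = \frac{1}{432}$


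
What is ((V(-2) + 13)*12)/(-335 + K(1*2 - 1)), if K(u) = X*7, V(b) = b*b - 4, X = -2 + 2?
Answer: -156/335 ≈ -0.46567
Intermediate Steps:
X = 0
V(b) = -4 + b² (V(b) = b² - 4 = -4 + b²)
K(u) = 0 (K(u) = 0*7 = 0)
((V(-2) + 13)*12)/(-335 + K(1*2 - 1)) = (((-4 + (-2)²) + 13)*12)/(-335 + 0) = (((-4 + 4) + 13)*12)/(-335) = ((0 + 13)*12)*(-1/335) = (13*12)*(-1/335) = 156*(-1/335) = -156/335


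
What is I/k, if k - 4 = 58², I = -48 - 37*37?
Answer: -1417/3368 ≈ -0.42072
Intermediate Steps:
I = -1417 (I = -48 - 1369 = -1417)
k = 3368 (k = 4 + 58² = 4 + 3364 = 3368)
I/k = -1417/3368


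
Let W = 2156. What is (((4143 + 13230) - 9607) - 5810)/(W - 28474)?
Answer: -978/13159 ≈ -0.074322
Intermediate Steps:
(((4143 + 13230) - 9607) - 5810)/(W - 28474) = (((4143 + 13230) - 9607) - 5810)/(2156 - 28474) = ((17373 - 9607) - 5810)/(-26318) = (7766 - 5810)*(-1/26318) = 1956*(-1/26318) = -978/13159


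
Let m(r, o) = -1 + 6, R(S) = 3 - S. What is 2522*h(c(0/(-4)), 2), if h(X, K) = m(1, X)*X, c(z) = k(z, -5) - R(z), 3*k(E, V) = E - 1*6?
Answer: -63050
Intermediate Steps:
m(r, o) = 5
k(E, V) = -2 + E/3 (k(E, V) = (E - 1*6)/3 = (E - 6)/3 = (-6 + E)/3 = -2 + E/3)
c(z) = -5 + 4*z/3 (c(z) = (-2 + z/3) - (3 - z) = (-2 + z/3) + (-3 + z) = -5 + 4*z/3)
h(X, K) = 5*X
2522*h(c(0/(-4)), 2) = 2522*(5*(-5 + 4*(0/(-4))/3)) = 2522*(5*(-5 + 4*(0*(-1/4))/3)) = 2522*(5*(-5 + (4/3)*0)) = 2522*(5*(-5 + 0)) = 2522*(5*(-5)) = 2522*(-25) = -63050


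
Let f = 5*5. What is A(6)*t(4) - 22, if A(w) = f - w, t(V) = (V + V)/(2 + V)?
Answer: 10/3 ≈ 3.3333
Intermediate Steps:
f = 25
t(V) = 2*V/(2 + V) (t(V) = (2*V)/(2 + V) = 2*V/(2 + V))
A(w) = 25 - w
A(6)*t(4) - 22 = (25 - 1*6)*(2*4/(2 + 4)) - 22 = (25 - 6)*(2*4/6) - 22 = 19*(2*4*(⅙)) - 22 = 19*(4/3) - 22 = 76/3 - 22 = 10/3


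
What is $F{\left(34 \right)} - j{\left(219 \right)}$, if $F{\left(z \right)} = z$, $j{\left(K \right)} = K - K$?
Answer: $34$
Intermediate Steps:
$j{\left(K \right)} = 0$
$F{\left(34 \right)} - j{\left(219 \right)} = 34 - 0 = 34 + 0 = 34$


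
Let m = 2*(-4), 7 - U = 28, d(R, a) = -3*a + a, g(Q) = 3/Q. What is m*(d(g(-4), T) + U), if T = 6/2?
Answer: 216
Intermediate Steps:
T = 3 (T = 6*(1/2) = 3)
d(R, a) = -2*a
U = -21 (U = 7 - 1*28 = 7 - 28 = -21)
m = -8
m*(d(g(-4), T) + U) = -8*(-2*3 - 21) = -8*(-6 - 21) = -8*(-27) = 216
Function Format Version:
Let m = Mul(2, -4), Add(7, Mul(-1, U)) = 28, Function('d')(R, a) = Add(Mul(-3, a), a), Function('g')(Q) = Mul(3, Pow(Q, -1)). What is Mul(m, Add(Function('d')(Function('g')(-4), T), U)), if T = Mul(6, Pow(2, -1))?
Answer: 216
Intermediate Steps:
T = 3 (T = Mul(6, Rational(1, 2)) = 3)
Function('d')(R, a) = Mul(-2, a)
U = -21 (U = Add(7, Mul(-1, 28)) = Add(7, -28) = -21)
m = -8
Mul(m, Add(Function('d')(Function('g')(-4), T), U)) = Mul(-8, Add(Mul(-2, 3), -21)) = Mul(-8, Add(-6, -21)) = Mul(-8, -27) = 216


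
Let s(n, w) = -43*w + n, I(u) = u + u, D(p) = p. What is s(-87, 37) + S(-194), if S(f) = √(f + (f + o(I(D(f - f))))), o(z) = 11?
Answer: -1678 + I*√377 ≈ -1678.0 + 19.416*I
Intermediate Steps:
I(u) = 2*u
S(f) = √(11 + 2*f) (S(f) = √(f + (f + 11)) = √(f + (11 + f)) = √(11 + 2*f))
s(n, w) = n - 43*w
s(-87, 37) + S(-194) = (-87 - 43*37) + √(11 + 2*(-194)) = (-87 - 1591) + √(11 - 388) = -1678 + √(-377) = -1678 + I*√377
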